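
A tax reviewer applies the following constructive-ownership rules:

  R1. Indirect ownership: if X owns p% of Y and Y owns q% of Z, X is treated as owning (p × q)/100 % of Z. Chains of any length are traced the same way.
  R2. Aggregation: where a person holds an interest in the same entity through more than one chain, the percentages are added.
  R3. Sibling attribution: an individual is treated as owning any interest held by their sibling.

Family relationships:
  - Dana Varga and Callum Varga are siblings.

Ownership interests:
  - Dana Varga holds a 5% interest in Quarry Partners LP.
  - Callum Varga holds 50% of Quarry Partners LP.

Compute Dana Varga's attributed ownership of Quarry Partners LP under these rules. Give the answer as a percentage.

By sibling attribution (R3), Dana Varga is treated as also owning Callum Varga's interest in Quarry Partners LP, giving 5% + 50% = 55%.
Direct interest in Quarry Partners LP: 55%.

55%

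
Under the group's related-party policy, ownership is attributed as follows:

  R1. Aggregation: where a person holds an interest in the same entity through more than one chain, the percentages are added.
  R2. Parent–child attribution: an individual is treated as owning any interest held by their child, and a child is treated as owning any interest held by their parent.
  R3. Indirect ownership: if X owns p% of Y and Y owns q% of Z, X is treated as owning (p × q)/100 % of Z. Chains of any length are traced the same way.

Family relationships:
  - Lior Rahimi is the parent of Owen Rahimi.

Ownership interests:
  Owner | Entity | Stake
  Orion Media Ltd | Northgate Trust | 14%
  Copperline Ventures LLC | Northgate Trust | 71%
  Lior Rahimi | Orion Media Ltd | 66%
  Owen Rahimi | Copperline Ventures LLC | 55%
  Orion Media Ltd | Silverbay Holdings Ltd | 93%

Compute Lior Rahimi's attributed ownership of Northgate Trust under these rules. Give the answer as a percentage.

By parent–child attribution (R2), Lior Rahimi is treated as owning Owen Rahimi's 55% interest in Copperline Ventures LLC.
Chain via Orion Media Ltd (R3): 66% × 14% = 9.24% of Northgate Trust.
Chain via Copperline Ventures LLC (R3): 55% × 71% = 39.05% of Northgate Trust.
Aggregating (R1): 9.24% + 39.05% = 48.29%.

48.29%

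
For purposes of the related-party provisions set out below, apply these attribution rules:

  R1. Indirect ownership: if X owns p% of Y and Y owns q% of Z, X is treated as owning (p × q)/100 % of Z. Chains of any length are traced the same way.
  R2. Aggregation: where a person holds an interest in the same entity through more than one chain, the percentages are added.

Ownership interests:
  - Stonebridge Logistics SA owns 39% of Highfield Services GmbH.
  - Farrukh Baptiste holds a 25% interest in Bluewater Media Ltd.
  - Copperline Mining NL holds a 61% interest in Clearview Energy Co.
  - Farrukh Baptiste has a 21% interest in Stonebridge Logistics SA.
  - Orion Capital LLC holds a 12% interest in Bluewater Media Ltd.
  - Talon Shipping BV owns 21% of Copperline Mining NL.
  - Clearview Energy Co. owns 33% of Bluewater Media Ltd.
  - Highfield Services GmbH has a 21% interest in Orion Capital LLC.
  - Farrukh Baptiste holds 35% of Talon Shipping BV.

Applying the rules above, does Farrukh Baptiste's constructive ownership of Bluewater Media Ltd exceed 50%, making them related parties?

Chain via Talon Shipping BV → Copperline Mining NL → Clearview Energy Co. (R1): 35% × 21% × 61% × 33% = 1.479555% of Bluewater Media Ltd.
Chain via Stonebridge Logistics SA → Highfield Services GmbH → Orion Capital LLC (R1): 21% × 39% × 21% × 12% = 0.206388% of Bluewater Media Ltd.
Direct interest in Bluewater Media Ltd: 25%.
Aggregating (R2): 1.479555% + 0.206388% + 25% = 26.685943%.
26.685943% does not exceed the 50% threshold, so Farrukh is not a related party to Bluewater Media Ltd.

No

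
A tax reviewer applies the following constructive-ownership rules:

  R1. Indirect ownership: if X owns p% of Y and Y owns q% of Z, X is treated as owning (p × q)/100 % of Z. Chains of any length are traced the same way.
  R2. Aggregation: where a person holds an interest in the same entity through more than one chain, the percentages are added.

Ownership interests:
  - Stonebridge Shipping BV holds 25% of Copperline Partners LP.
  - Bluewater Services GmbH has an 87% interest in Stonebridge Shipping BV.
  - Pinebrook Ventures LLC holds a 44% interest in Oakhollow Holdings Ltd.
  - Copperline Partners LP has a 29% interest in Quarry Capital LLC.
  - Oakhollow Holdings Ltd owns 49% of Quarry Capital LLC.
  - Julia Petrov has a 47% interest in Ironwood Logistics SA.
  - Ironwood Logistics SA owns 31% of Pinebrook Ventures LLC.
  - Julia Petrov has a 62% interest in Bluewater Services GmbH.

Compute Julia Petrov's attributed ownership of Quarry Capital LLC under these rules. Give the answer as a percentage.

7.051942%

Chain via Bluewater Services GmbH → Stonebridge Shipping BV → Copperline Partners LP (R1): 62% × 87% × 25% × 29% = 3.91065% of Quarry Capital LLC.
Chain via Ironwood Logistics SA → Pinebrook Ventures LLC → Oakhollow Holdings Ltd (R1): 47% × 31% × 44% × 49% = 3.141292% of Quarry Capital LLC.
Aggregating (R2): 3.91065% + 3.141292% = 7.051942%.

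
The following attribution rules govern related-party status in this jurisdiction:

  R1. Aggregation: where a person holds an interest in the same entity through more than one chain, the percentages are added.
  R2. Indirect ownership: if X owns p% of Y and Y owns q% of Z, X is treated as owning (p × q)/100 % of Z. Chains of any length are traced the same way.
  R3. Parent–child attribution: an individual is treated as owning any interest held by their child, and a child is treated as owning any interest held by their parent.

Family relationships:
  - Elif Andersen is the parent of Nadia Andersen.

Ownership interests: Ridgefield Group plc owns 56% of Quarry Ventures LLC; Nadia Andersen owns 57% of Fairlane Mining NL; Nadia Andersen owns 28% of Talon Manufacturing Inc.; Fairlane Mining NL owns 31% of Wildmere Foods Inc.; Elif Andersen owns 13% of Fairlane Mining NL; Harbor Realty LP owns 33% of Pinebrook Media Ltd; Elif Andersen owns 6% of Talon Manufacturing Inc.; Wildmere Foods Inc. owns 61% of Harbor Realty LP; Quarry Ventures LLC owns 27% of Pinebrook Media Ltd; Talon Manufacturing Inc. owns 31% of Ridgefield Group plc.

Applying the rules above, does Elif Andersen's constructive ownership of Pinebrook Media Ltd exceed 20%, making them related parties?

By parent–child attribution (R3), Elif Andersen is treated as also owning Nadia Andersen's interest in Talon Manufacturing Inc, giving 6% + 28% = 34%.
By parent–child attribution (R3), Elif Andersen is treated as also owning Nadia Andersen's interest in Fairlane Mining NL, giving 13% + 57% = 70%.
Chain via Talon Manufacturing Inc. → Ridgefield Group plc → Quarry Ventures LLC (R2): 34% × 31% × 56% × 27% = 1.593648% of Pinebrook Media Ltd.
Chain via Fairlane Mining NL → Wildmere Foods Inc. → Harbor Realty LP (R2): 70% × 31% × 61% × 33% = 4.36821% of Pinebrook Media Ltd.
Aggregating (R1): 1.593648% + 4.36821% = 5.961858%.
5.961858% does not exceed the 20% threshold, so Elif is not a related party to Pinebrook Media Ltd.

No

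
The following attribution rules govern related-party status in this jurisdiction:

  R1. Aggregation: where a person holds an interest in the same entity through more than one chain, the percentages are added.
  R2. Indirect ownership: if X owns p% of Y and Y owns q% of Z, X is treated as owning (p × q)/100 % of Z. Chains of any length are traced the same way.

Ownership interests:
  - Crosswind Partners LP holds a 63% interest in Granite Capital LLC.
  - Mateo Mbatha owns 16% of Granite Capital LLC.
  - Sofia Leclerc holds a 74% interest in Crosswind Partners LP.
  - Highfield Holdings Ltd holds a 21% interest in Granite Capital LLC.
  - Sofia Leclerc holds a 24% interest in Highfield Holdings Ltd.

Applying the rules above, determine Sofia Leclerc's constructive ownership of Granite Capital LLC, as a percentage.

51.66%

Chain via Crosswind Partners LP (R2): 74% × 63% = 46.62% of Granite Capital LLC.
Chain via Highfield Holdings Ltd (R2): 24% × 21% = 5.04% of Granite Capital LLC.
Aggregating (R1): 46.62% + 5.04% = 51.66%.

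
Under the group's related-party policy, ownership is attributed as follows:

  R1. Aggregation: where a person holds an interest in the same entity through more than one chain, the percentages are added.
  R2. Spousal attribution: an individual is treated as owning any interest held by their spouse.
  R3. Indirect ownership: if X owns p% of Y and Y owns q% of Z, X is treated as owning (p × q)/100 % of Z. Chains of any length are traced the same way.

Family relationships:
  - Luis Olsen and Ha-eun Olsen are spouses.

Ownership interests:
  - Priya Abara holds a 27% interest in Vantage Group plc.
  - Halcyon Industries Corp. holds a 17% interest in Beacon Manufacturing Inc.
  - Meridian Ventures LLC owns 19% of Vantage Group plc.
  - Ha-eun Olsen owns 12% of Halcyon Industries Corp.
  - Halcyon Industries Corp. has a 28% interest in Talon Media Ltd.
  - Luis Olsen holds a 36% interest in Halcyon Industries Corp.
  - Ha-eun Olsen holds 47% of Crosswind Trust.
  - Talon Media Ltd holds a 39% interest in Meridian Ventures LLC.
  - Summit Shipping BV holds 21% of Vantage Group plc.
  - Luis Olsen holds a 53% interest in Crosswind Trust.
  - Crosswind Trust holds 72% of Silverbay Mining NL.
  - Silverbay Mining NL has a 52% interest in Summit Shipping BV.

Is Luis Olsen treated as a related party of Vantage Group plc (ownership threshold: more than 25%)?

By spousal attribution (R2), Luis Olsen is treated as also owning Ha-eun Olsen's interest in Halcyon Industries Corp, giving 36% + 12% = 48%.
By spousal attribution (R2), Luis Olsen is treated as also owning Ha-eun Olsen's interest in Crosswind Trust, giving 53% + 47% = 100%.
Chain via Halcyon Industries Corp. → Talon Media Ltd → Meridian Ventures LLC (R3): 48% × 28% × 39% × 19% = 0.995904% of Vantage Group plc.
Chain via Crosswind Trust → Silverbay Mining NL → Summit Shipping BV (R3): 100% × 72% × 52% × 21% = 7.8624% of Vantage Group plc.
Aggregating (R1): 0.995904% + 7.8624% = 8.858304%.
8.858304% does not exceed the 25% threshold, so Luis is not a related party to Vantage Group plc.

No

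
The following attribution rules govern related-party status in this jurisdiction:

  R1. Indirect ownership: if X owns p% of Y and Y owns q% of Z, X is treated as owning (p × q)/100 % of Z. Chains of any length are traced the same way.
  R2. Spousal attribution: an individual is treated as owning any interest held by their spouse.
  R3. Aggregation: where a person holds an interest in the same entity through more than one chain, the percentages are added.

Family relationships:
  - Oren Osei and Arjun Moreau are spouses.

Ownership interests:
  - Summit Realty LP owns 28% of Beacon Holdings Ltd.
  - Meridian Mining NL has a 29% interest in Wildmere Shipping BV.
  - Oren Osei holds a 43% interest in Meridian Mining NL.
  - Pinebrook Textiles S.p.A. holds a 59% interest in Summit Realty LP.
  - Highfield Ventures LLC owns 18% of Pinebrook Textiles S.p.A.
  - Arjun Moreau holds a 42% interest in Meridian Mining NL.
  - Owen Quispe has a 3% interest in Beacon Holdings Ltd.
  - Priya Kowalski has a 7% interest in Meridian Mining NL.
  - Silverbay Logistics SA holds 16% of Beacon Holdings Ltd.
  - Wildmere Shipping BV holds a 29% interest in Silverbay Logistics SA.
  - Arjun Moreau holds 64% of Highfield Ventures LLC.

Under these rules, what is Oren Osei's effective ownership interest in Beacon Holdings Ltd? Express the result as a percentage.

3.046864%

By spousal attribution (R2), Oren Osei is treated as also owning Arjun Moreau's interest in Meridian Mining NL, giving 43% + 42% = 85%.
By spousal attribution (R2), Oren Osei is treated as owning Arjun Moreau's 64% interest in Highfield Ventures LLC.
Chain via Meridian Mining NL → Wildmere Shipping BV → Silverbay Logistics SA (R1): 85% × 29% × 29% × 16% = 1.14376% of Beacon Holdings Ltd.
Chain via Highfield Ventures LLC → Pinebrook Textiles S.p.A. → Summit Realty LP (R1): 64% × 18% × 59% × 28% = 1.903104% of Beacon Holdings Ltd.
Aggregating (R3): 1.14376% + 1.903104% = 3.046864%.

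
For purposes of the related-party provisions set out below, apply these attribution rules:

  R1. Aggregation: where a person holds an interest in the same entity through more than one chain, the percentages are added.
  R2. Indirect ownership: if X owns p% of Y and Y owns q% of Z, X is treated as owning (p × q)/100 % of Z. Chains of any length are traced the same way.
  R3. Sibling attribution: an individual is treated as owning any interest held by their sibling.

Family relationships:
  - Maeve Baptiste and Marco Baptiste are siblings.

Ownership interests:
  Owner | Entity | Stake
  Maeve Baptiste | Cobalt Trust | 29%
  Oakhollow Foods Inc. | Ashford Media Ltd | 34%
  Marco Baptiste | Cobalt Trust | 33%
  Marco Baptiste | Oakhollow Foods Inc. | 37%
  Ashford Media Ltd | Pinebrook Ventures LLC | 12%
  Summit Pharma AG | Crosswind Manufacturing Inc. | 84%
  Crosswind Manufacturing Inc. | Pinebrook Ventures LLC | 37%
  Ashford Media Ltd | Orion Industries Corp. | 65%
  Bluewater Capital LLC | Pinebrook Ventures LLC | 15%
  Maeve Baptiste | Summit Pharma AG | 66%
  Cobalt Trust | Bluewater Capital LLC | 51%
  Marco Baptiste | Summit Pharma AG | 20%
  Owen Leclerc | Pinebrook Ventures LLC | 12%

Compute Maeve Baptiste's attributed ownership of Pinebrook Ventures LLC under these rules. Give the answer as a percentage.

32.9814%

By sibling attribution (R3), Maeve Baptiste is treated as also owning Marco Baptiste's interest in Summit Pharma AG, giving 66% + 20% = 86%.
By sibling attribution (R3), Maeve Baptiste is treated as also owning Marco Baptiste's interest in Cobalt Trust, giving 29% + 33% = 62%.
By sibling attribution (R3), Maeve Baptiste is treated as owning Marco Baptiste's 37% interest in Oakhollow Foods Inc.
Chain via Summit Pharma AG → Crosswind Manufacturing Inc. (R2): 86% × 84% × 37% = 26.7288% of Pinebrook Ventures LLC.
Chain via Cobalt Trust → Bluewater Capital LLC (R2): 62% × 51% × 15% = 4.743% of Pinebrook Ventures LLC.
Chain via Oakhollow Foods Inc. → Ashford Media Ltd (R2): 37% × 34% × 12% = 1.5096% of Pinebrook Ventures LLC.
Aggregating (R1): 26.7288% + 4.743% + 1.5096% = 32.9814%.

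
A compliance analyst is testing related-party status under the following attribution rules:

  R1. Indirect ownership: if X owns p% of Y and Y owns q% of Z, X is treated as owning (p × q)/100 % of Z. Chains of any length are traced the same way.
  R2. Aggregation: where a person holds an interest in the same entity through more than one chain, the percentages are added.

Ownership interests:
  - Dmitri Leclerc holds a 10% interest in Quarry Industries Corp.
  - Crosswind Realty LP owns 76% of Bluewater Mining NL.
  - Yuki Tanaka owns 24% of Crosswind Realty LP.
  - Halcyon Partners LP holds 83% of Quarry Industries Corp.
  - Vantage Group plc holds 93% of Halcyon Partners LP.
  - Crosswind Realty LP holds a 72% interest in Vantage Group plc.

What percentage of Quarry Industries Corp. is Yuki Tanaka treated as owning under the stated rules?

13.338432%

Chain via Crosswind Realty LP → Vantage Group plc → Halcyon Partners LP (R1): 24% × 72% × 93% × 83% = 13.338432% of Quarry Industries Corp.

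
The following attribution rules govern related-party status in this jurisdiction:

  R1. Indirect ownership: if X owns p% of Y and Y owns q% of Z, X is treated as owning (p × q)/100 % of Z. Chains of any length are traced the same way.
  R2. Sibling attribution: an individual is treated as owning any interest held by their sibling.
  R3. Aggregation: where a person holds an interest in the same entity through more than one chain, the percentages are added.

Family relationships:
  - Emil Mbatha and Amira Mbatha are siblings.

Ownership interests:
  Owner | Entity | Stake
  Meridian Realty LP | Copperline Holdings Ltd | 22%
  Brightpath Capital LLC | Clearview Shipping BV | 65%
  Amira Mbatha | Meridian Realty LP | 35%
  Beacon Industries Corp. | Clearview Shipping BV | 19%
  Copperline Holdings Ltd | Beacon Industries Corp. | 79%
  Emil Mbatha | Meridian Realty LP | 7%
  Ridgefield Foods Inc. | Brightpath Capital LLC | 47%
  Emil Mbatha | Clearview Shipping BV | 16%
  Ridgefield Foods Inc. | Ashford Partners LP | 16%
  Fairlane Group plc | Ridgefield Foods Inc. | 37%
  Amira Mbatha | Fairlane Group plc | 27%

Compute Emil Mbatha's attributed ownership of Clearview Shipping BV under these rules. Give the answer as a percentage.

By sibling attribution (R2), Emil Mbatha is treated as also owning Amira Mbatha's interest in Meridian Realty LP, giving 7% + 35% = 42%.
By sibling attribution (R2), Emil Mbatha is treated as owning Amira Mbatha's 27% interest in Fairlane Group plc.
Chain via Meridian Realty LP → Copperline Holdings Ltd → Beacon Industries Corp. (R1): 42% × 22% × 79% × 19% = 1.386924% of Clearview Shipping BV.
Direct interest in Clearview Shipping BV: 16%.
Chain via Fairlane Group plc → Ridgefield Foods Inc. → Brightpath Capital LLC (R1): 27% × 37% × 47% × 65% = 3.051945% of Clearview Shipping BV.
Aggregating (R3): 1.386924% + 16% + 3.051945% = 20.438869%.

20.438869%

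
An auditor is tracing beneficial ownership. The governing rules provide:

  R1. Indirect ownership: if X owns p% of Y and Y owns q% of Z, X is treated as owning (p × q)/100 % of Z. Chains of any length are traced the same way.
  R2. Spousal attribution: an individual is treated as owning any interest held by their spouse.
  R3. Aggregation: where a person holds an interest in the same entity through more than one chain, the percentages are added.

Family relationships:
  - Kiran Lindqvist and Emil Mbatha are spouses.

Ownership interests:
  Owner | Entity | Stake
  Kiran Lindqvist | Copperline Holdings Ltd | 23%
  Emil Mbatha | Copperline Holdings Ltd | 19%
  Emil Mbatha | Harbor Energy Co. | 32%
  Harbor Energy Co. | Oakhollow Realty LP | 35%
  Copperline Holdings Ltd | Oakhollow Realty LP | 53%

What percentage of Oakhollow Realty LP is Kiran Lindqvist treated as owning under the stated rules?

33.46%

By spousal attribution (R2), Kiran Lindqvist is treated as also owning Emil Mbatha's interest in Copperline Holdings Ltd, giving 23% + 19% = 42%.
By spousal attribution (R2), Kiran Lindqvist is treated as owning Emil Mbatha's 32% interest in Harbor Energy Co.
Chain via Copperline Holdings Ltd (R1): 42% × 53% = 22.26% of Oakhollow Realty LP.
Chain via Harbor Energy Co. (R1): 32% × 35% = 11.2% of Oakhollow Realty LP.
Aggregating (R3): 22.26% + 11.2% = 33.46%.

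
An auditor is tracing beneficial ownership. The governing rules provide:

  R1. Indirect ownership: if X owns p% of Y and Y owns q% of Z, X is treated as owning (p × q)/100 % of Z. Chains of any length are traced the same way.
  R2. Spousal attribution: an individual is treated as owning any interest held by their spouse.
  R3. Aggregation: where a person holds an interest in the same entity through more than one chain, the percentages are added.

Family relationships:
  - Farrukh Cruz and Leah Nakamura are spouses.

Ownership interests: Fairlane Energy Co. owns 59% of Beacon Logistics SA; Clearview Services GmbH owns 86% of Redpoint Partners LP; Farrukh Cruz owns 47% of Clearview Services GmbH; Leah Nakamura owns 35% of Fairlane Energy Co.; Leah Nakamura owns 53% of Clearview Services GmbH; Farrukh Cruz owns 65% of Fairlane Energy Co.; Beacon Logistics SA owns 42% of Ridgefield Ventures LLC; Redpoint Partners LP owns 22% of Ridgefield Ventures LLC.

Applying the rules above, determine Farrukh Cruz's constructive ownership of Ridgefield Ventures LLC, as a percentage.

43.7%

By spousal attribution (R2), Farrukh Cruz is treated as also owning Leah Nakamura's interest in Clearview Services GmbH, giving 47% + 53% = 100%.
By spousal attribution (R2), Farrukh Cruz is treated as also owning Leah Nakamura's interest in Fairlane Energy Co, giving 65% + 35% = 100%.
Chain via Clearview Services GmbH → Redpoint Partners LP (R1): 100% × 86% × 22% = 18.92% of Ridgefield Ventures LLC.
Chain via Fairlane Energy Co. → Beacon Logistics SA (R1): 100% × 59% × 42% = 24.78% of Ridgefield Ventures LLC.
Aggregating (R3): 18.92% + 24.78% = 43.7%.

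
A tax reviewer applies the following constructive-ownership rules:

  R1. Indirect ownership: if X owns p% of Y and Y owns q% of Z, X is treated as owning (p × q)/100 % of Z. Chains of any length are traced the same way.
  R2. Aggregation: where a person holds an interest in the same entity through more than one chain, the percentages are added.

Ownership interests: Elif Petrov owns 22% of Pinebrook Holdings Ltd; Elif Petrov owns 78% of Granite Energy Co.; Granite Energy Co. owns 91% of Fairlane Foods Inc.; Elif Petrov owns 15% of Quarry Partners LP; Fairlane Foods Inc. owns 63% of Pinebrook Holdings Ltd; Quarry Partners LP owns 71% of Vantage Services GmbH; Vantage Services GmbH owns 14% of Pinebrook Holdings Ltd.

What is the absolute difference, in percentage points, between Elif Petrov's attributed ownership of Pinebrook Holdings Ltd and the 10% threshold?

Chain via Granite Energy Co. → Fairlane Foods Inc. (R1): 78% × 91% × 63% = 44.7174% of Pinebrook Holdings Ltd.
Chain via Quarry Partners LP → Vantage Services GmbH (R1): 15% × 71% × 14% = 1.491% of Pinebrook Holdings Ltd.
Direct interest in Pinebrook Holdings Ltd: 22%.
Aggregating (R2): 44.7174% + 1.491% + 22% = 68.2084%.
68.2084% exceeds the 10% threshold by 58.2084 percentage points.

58.2084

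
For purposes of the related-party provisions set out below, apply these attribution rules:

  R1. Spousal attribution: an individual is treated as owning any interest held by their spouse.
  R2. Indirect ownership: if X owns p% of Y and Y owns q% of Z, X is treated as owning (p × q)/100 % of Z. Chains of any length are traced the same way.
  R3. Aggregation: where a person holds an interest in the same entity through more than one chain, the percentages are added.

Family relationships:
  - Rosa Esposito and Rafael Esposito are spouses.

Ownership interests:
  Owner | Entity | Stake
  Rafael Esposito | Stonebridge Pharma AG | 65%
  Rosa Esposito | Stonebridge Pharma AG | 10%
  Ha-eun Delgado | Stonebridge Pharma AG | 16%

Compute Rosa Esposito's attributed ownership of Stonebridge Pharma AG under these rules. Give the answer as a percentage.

By spousal attribution (R1), Rosa Esposito is treated as also owning Rafael Esposito's interest in Stonebridge Pharma AG, giving 10% + 65% = 75%.
Direct interest in Stonebridge Pharma AG: 75%.

75%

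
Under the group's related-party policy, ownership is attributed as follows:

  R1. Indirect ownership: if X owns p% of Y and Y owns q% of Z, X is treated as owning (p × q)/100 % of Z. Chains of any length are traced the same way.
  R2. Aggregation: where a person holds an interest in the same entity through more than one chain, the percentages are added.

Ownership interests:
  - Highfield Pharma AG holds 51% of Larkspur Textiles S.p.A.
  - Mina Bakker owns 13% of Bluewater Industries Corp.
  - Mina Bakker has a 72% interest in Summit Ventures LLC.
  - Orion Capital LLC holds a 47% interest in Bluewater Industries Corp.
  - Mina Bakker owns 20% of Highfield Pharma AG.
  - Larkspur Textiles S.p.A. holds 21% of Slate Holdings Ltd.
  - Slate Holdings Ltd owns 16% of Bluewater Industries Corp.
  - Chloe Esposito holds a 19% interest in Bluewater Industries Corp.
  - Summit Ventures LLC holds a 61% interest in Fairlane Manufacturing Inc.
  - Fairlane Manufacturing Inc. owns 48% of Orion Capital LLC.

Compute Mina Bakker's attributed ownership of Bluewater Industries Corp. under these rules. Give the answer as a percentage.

Chain via Summit Ventures LLC → Fairlane Manufacturing Inc. → Orion Capital LLC (R1): 72% × 61% × 48% × 47% = 9.908352% of Bluewater Industries Corp.
Chain via Highfield Pharma AG → Larkspur Textiles S.p.A. → Slate Holdings Ltd (R1): 20% × 51% × 21% × 16% = 0.34272% of Bluewater Industries Corp.
Direct interest in Bluewater Industries Corp: 13%.
Aggregating (R2): 9.908352% + 0.34272% + 13% = 23.251072%.

23.251072%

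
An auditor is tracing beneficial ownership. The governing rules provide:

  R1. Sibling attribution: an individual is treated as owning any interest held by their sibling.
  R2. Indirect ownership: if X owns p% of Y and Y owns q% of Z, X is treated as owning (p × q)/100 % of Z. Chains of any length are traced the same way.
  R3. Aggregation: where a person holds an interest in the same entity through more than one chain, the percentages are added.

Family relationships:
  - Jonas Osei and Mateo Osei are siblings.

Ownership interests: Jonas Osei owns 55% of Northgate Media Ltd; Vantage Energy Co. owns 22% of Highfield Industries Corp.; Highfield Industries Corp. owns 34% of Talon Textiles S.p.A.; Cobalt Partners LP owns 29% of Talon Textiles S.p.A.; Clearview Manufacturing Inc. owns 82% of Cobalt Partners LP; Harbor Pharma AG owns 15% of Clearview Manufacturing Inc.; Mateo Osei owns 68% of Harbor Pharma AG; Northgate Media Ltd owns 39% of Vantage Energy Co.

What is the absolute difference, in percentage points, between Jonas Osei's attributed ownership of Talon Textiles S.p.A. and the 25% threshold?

20.96998

By sibling attribution (R1), Jonas Osei is treated as owning Mateo Osei's 68% interest in Harbor Pharma AG.
Chain via Northgate Media Ltd → Vantage Energy Co. → Highfield Industries Corp. (R2): 55% × 39% × 22% × 34% = 1.60446% of Talon Textiles S.p.A.
Chain via Harbor Pharma AG → Clearview Manufacturing Inc. → Cobalt Partners LP (R2): 68% × 15% × 82% × 29% = 2.42556% of Talon Textiles S.p.A.
Aggregating (R3): 1.60446% + 2.42556% = 4.03002%.
4.03002% falls short of the 25% threshold by 20.96998 percentage points.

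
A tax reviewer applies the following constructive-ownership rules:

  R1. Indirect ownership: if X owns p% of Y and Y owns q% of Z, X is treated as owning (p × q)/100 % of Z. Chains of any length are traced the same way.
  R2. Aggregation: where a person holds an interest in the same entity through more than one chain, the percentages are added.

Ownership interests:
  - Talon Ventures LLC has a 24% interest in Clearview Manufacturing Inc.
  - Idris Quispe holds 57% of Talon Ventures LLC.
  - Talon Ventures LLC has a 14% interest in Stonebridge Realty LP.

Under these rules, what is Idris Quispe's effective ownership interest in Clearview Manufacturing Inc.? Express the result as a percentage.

13.68%

Chain via Talon Ventures LLC (R1): 57% × 24% = 13.68% of Clearview Manufacturing Inc.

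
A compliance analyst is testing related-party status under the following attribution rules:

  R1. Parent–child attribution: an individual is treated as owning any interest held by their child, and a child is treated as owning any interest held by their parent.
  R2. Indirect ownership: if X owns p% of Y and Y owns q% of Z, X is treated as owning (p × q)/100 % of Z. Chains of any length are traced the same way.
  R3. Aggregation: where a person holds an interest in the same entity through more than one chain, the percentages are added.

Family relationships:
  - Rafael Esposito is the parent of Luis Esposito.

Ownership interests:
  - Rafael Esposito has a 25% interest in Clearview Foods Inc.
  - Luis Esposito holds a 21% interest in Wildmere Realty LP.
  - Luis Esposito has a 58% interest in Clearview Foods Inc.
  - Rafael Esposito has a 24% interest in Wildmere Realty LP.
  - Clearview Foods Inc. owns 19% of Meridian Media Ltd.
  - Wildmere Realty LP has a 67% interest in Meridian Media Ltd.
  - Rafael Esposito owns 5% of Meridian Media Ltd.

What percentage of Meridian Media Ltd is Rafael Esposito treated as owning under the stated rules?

50.92%

By parent–child attribution (R1), Rafael Esposito is treated as also owning Luis Esposito's interest in Wildmere Realty LP, giving 24% + 21% = 45%.
By parent–child attribution (R1), Rafael Esposito is treated as also owning Luis Esposito's interest in Clearview Foods Inc, giving 25% + 58% = 83%.
Chain via Wildmere Realty LP (R2): 45% × 67% = 30.15% of Meridian Media Ltd.
Chain via Clearview Foods Inc. (R2): 83% × 19% = 15.77% of Meridian Media Ltd.
Direct interest in Meridian Media Ltd: 5%.
Aggregating (R3): 30.15% + 15.77% + 5% = 50.92%.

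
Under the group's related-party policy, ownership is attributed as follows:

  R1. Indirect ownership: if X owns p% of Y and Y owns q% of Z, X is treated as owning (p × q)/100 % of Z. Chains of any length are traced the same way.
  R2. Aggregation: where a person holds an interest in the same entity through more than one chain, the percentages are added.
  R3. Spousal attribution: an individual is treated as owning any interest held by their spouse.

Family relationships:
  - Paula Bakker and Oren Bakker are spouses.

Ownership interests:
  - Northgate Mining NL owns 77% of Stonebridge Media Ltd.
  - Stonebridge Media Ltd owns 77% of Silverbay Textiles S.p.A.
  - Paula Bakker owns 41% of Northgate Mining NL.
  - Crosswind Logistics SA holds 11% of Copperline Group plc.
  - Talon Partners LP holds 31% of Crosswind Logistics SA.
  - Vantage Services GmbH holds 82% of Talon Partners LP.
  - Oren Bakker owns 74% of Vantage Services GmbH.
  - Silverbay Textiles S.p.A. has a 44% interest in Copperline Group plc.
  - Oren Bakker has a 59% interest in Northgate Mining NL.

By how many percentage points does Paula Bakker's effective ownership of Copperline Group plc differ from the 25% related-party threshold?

3.156788

By spousal attribution (R3), Paula Bakker is treated as also owning Oren Bakker's interest in Northgate Mining NL, giving 41% + 59% = 100%.
By spousal attribution (R3), Paula Bakker is treated as owning Oren Bakker's 74% interest in Vantage Services GmbH.
Chain via Northgate Mining NL → Stonebridge Media Ltd → Silverbay Textiles S.p.A. (R1): 100% × 77% × 77% × 44% = 26.0876% of Copperline Group plc.
Chain via Vantage Services GmbH → Talon Partners LP → Crosswind Logistics SA (R1): 74% × 82% × 31% × 11% = 2.069188% of Copperline Group plc.
Aggregating (R2): 26.0876% + 2.069188% = 28.156788%.
28.156788% exceeds the 25% threshold by 3.156788 percentage points.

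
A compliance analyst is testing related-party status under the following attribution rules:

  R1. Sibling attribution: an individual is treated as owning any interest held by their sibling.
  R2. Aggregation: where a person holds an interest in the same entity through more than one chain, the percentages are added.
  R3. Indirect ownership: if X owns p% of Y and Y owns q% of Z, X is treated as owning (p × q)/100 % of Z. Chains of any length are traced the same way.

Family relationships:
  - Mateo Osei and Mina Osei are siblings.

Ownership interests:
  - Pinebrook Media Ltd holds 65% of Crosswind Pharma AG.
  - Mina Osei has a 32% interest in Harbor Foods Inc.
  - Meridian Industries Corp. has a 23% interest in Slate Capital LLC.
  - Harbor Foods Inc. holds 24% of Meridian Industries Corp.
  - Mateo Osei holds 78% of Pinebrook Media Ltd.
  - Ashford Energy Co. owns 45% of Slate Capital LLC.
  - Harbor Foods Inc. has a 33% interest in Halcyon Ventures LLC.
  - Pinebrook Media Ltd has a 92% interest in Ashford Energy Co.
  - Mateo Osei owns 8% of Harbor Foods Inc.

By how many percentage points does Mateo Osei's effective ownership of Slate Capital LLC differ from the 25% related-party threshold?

By sibling attribution (R1), Mateo Osei is treated as also owning Mina Osei's interest in Harbor Foods Inc, giving 8% + 32% = 40%.
Chain via Pinebrook Media Ltd → Ashford Energy Co. (R3): 78% × 92% × 45% = 32.292% of Slate Capital LLC.
Chain via Harbor Foods Inc. → Meridian Industries Corp. (R3): 40% × 24% × 23% = 2.208% of Slate Capital LLC.
Aggregating (R2): 32.292% + 2.208% = 34.5%.
34.5% exceeds the 25% threshold by 9.5 percentage points.

9.5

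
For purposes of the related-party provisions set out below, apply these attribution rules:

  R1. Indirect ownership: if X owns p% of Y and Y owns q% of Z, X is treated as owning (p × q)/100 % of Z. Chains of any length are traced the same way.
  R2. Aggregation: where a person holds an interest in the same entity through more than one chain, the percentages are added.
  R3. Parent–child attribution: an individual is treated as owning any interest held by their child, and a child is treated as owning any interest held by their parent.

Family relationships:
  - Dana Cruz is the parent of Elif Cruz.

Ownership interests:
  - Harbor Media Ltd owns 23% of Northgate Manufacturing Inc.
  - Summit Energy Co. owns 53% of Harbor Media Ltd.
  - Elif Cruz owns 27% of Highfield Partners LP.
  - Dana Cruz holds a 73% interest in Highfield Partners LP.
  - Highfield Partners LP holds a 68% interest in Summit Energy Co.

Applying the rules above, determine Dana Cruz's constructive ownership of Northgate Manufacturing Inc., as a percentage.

8.2892%

By parent–child attribution (R3), Dana Cruz is treated as also owning Elif Cruz's interest in Highfield Partners LP, giving 73% + 27% = 100%.
Chain via Highfield Partners LP → Summit Energy Co. → Harbor Media Ltd (R1): 100% × 68% × 53% × 23% = 8.2892% of Northgate Manufacturing Inc.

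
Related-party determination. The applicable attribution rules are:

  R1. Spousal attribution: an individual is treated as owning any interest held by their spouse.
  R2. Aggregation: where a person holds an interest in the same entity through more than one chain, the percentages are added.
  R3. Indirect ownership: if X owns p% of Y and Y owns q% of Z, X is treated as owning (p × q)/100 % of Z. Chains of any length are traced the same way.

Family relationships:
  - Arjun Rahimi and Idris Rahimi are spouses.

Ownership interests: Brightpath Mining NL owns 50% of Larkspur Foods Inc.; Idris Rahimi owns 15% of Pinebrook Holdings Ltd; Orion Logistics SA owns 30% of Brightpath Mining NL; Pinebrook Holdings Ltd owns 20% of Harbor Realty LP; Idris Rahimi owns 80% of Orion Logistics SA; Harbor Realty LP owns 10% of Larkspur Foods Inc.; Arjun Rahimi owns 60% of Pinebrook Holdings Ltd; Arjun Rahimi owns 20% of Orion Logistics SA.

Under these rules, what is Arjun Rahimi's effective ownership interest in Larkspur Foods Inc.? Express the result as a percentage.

By spousal attribution (R1), Arjun Rahimi is treated as also owning Idris Rahimi's interest in Orion Logistics SA, giving 20% + 80% = 100%.
By spousal attribution (R1), Arjun Rahimi is treated as also owning Idris Rahimi's interest in Pinebrook Holdings Ltd, giving 60% + 15% = 75%.
Chain via Orion Logistics SA → Brightpath Mining NL (R3): 100% × 30% × 50% = 15% of Larkspur Foods Inc.
Chain via Pinebrook Holdings Ltd → Harbor Realty LP (R3): 75% × 20% × 10% = 1.5% of Larkspur Foods Inc.
Aggregating (R2): 15% + 1.5% = 16.5%.

16.5%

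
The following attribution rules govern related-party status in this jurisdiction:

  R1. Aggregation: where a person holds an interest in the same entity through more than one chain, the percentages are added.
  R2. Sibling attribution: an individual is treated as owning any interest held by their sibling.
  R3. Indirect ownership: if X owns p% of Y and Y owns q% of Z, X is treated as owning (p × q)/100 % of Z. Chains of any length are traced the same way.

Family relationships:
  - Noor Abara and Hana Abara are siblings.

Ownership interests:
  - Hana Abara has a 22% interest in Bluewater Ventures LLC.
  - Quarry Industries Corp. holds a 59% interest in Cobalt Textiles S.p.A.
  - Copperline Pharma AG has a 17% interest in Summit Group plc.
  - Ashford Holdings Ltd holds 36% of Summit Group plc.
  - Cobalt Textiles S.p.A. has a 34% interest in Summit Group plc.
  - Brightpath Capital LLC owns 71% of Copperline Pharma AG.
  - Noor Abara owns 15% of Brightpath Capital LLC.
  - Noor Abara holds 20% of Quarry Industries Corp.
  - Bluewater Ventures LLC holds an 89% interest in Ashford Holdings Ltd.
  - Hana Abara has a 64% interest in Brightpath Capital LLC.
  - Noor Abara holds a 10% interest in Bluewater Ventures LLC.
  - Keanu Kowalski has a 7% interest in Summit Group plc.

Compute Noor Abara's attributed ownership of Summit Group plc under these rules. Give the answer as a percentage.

23.8001%

By sibling attribution (R2), Noor Abara is treated as also owning Hana Abara's interest in Brightpath Capital LLC, giving 15% + 64% = 79%.
By sibling attribution (R2), Noor Abara is treated as also owning Hana Abara's interest in Bluewater Ventures LLC, giving 10% + 22% = 32%.
Chain via Brightpath Capital LLC → Copperline Pharma AG (R3): 79% × 71% × 17% = 9.5353% of Summit Group plc.
Chain via Quarry Industries Corp. → Cobalt Textiles S.p.A. (R3): 20% × 59% × 34% = 4.012% of Summit Group plc.
Chain via Bluewater Ventures LLC → Ashford Holdings Ltd (R3): 32% × 89% × 36% = 10.2528% of Summit Group plc.
Aggregating (R1): 9.5353% + 4.012% + 10.2528% = 23.8001%.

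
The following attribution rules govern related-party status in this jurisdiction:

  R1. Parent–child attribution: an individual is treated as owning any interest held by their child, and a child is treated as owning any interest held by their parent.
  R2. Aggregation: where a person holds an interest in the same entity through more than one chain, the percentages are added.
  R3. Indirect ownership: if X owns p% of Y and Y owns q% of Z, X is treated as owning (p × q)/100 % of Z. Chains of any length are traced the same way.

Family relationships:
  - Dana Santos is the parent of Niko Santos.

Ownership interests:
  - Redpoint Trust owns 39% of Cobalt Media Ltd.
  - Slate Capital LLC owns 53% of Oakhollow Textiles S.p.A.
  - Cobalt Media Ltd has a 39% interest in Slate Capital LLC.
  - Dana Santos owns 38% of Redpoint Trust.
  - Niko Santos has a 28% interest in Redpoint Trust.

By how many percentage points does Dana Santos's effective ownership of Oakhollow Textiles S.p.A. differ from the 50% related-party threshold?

By parent–child attribution (R1), Dana Santos is treated as also owning Niko Santos's interest in Redpoint Trust, giving 38% + 28% = 66%.
Chain via Redpoint Trust → Cobalt Media Ltd → Slate Capital LLC (R3): 66% × 39% × 39% × 53% = 5.320458% of Oakhollow Textiles S.p.A.
5.320458% falls short of the 50% threshold by 44.679542 percentage points.

44.679542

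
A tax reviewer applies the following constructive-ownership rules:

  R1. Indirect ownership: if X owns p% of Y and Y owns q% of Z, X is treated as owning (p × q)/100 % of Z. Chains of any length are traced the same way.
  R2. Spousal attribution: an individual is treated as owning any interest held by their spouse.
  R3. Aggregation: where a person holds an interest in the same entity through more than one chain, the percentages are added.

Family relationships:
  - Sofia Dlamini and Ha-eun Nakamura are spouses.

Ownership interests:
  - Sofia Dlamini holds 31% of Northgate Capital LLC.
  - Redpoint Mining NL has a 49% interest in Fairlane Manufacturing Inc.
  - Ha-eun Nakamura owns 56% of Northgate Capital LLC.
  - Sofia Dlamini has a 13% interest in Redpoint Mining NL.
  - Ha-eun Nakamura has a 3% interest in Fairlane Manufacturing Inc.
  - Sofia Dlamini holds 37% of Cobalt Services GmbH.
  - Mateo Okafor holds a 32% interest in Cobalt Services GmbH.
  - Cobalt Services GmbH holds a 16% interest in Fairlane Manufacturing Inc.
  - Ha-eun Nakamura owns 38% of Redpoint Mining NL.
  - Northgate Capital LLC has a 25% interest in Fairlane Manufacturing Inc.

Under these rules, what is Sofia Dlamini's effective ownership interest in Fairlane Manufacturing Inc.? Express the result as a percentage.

55.66%

By spousal attribution (R2), Sofia Dlamini is treated as also owning Ha-eun Nakamura's interest in Redpoint Mining NL, giving 13% + 38% = 51%.
By spousal attribution (R2), Sofia Dlamini is treated as also owning Ha-eun Nakamura's interest in Northgate Capital LLC, giving 31% + 56% = 87%.
By spousal attribution (R2), Sofia Dlamini is treated as owning Ha-eun Nakamura's 3% interest in Fairlane Manufacturing Inc.
Chain via Cobalt Services GmbH (R1): 37% × 16% = 5.92% of Fairlane Manufacturing Inc.
Chain via Redpoint Mining NL (R1): 51% × 49% = 24.99% of Fairlane Manufacturing Inc.
Chain via Northgate Capital LLC (R1): 87% × 25% = 21.75% of Fairlane Manufacturing Inc.
Direct interest in Fairlane Manufacturing Inc: 3%.
Aggregating (R3): 5.92% + 24.99% + 21.75% + 3% = 55.66%.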